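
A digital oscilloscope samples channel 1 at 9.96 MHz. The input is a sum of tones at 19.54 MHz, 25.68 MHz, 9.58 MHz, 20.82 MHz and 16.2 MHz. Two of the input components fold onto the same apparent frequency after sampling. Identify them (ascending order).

9.58 MHz, 19.54 MHz

fs/2 = 4.98 MHz.
19.54 MHz mod fs = 9.58 MHz.
9.58 MHz > fs/2 = 4.98 MHz, folds to fs − 9.58 MHz = 0.38 MHz.
25.68 MHz mod fs = 5.76 MHz.
5.76 MHz > fs/2 = 4.98 MHz, folds to fs − 5.76 MHz = 4.2 MHz.
9.58 MHz > fs/2 = 4.98 MHz, folds to fs − 9.58 MHz = 0.38 MHz.
20.82 MHz mod fs = 0.9 MHz.
0.9 MHz ≤ fs/2 = 4.98 MHz, appears at 0.9 MHz.
16.2 MHz mod fs = 6.24 MHz.
6.24 MHz > fs/2 = 4.98 MHz, folds to fs − 6.24 MHz = 3.72 MHz.
9.58 MHz and 19.54 MHz both map to 0.38 MHz.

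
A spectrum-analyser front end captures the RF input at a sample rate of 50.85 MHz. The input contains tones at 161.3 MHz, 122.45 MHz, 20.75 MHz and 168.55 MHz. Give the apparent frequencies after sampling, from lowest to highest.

8.75 MHz, 16 MHz, 20.75 MHz

fs/2 = 25.425 MHz.
161.3 MHz mod fs = 8.75 MHz.
8.75 MHz ≤ fs/2 = 25.425 MHz, appears at 8.75 MHz.
122.45 MHz mod fs = 20.75 MHz.
20.75 MHz ≤ fs/2 = 25.425 MHz, appears at 20.75 MHz.
20.75 MHz ≤ fs/2 = 25.425 MHz, passes unchanged.
168.55 MHz mod fs = 16 MHz.
16 MHz ≤ fs/2 = 25.425 MHz, appears at 16 MHz.
Distinct values: {8.75 MHz, 16 MHz, 20.75 MHz}.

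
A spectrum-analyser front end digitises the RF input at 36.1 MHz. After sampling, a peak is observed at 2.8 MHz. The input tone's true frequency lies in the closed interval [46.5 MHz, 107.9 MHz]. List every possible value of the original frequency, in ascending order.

Frequencies that alias to 2.8 MHz are k·fs ± 2.8 MHz for integer k ≥ 0.
k=0: 2.8 MHz.
k=1: 33.3 MHz, 38.9 MHz.
k=2: 69.4 MHz, 75 MHz.
k=3: 105.5 MHz, 111.1 MHz.
k=4: 141.6 MHz, 147.2 MHz.
Within [46.5 MHz, 107.9 MHz]: 69.4 MHz, 75 MHz, 105.5 MHz.

69.4 MHz, 75 MHz, 105.5 MHz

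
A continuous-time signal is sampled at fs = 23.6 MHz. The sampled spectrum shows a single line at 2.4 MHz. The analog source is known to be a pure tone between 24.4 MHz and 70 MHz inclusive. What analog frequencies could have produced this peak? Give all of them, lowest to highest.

26 MHz, 44.8 MHz, 49.6 MHz, 68.4 MHz

Frequencies that alias to 2.4 MHz are k·fs ± 2.4 MHz for integer k ≥ 0.
k=0: 2.4 MHz.
k=1: 21.2 MHz, 26 MHz.
k=2: 44.8 MHz, 49.6 MHz.
k=3: 68.4 MHz, 73.2 MHz.
k=4: 92 MHz, 96.8 MHz.
Within [24.4 MHz, 70 MHz]: 26 MHz, 44.8 MHz, 49.6 MHz, 68.4 MHz.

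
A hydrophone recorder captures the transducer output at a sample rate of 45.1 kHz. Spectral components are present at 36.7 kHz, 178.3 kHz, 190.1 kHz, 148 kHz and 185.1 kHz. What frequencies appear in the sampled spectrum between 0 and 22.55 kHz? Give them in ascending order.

2.1 kHz, 4.7 kHz, 8.4 kHz, 9.7 kHz, 12.7 kHz

fs/2 = 22.55 kHz.
36.7 kHz > fs/2 = 22.55 kHz, folds to fs − 36.7 kHz = 8.4 kHz.
178.3 kHz mod fs = 43 kHz.
43 kHz > fs/2 = 22.55 kHz, folds to fs − 43 kHz = 2.1 kHz.
190.1 kHz mod fs = 9.7 kHz.
9.7 kHz ≤ fs/2 = 22.55 kHz, appears at 9.7 kHz.
148 kHz mod fs = 12.7 kHz.
12.7 kHz ≤ fs/2 = 22.55 kHz, appears at 12.7 kHz.
185.1 kHz mod fs = 4.7 kHz.
4.7 kHz ≤ fs/2 = 22.55 kHz, appears at 4.7 kHz.
Distinct values: {2.1 kHz, 4.7 kHz, 8.4 kHz, 9.7 kHz, 12.7 kHz}.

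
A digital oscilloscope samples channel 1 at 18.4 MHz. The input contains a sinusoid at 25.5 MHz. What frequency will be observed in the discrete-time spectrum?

25.5 MHz mod fs = 7.1 MHz.
7.1 MHz ≤ fs/2 = 9.2 MHz, appears at 7.1 MHz.

7.1 MHz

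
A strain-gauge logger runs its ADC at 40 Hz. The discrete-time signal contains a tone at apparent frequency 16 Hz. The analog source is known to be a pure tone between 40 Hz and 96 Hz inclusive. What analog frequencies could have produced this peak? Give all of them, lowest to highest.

Frequencies that alias to 16 Hz are k·fs ± 16 Hz for integer k ≥ 0.
k=0: 16 Hz.
k=1: 24 Hz, 56 Hz.
k=2: 64 Hz, 96 Hz.
k=3: 104 Hz, 136 Hz.
Within [40 Hz, 96 Hz]: 56 Hz, 64 Hz, 96 Hz.

56 Hz, 64 Hz, 96 Hz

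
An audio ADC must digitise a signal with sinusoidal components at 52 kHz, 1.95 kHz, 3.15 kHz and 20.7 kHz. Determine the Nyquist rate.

Highest-frequency component: 52 kHz.
Nyquist rate = 2 × 52 kHz = 104 kHz.

104 kHz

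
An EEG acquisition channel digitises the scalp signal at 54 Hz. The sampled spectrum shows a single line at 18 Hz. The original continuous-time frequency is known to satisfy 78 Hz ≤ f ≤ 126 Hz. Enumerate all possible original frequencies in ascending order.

90 Hz, 126 Hz

Frequencies that alias to 18 Hz are k·fs ± 18 Hz for integer k ≥ 0.
k=0: 18 Hz.
k=1: 36 Hz, 72 Hz.
k=2: 90 Hz, 126 Hz.
k=3: 144 Hz, 180 Hz.
Within [78 Hz, 126 Hz]: 90 Hz, 126 Hz.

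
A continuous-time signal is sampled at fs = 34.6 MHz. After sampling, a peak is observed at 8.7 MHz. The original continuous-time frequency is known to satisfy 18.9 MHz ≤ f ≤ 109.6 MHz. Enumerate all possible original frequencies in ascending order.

25.9 MHz, 43.3 MHz, 60.5 MHz, 77.9 MHz, 95.1 MHz

Frequencies that alias to 8.7 MHz are k·fs ± 8.7 MHz for integer k ≥ 0.
k=0: 8.7 MHz.
k=1: 25.9 MHz, 43.3 MHz.
k=2: 60.5 MHz, 77.9 MHz.
k=3: 95.1 MHz, 112.5 MHz.
k=4: 129.7 MHz, 147.1 MHz.
Within [18.9 MHz, 109.6 MHz]: 25.9 MHz, 43.3 MHz, 60.5 MHz, 77.9 MHz, 95.1 MHz.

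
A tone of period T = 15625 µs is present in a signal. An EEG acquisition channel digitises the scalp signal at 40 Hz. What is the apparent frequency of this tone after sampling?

T = 15625 µs → f = 1/T = 64 Hz.
64 Hz mod fs = 24 Hz.
24 Hz > fs/2 = 20 Hz, folds to fs − 24 Hz = 16 Hz.

16 Hz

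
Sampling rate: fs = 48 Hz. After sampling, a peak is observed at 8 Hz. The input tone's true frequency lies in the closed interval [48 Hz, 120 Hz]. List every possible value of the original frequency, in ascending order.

56 Hz, 88 Hz, 104 Hz

Frequencies that alias to 8 Hz are k·fs ± 8 Hz for integer k ≥ 0.
k=0: 8 Hz.
k=1: 40 Hz, 56 Hz.
k=2: 88 Hz, 104 Hz.
k=3: 136 Hz, 152 Hz.
Within [48 Hz, 120 Hz]: 56 Hz, 88 Hz, 104 Hz.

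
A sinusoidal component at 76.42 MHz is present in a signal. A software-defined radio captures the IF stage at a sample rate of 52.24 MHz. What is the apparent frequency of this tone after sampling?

76.42 MHz mod fs = 24.18 MHz.
24.18 MHz ≤ fs/2 = 26.12 MHz, appears at 24.18 MHz.

24.18 MHz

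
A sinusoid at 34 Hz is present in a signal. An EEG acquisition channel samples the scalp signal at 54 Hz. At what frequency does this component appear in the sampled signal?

20 Hz

34 Hz > fs/2 = 27 Hz, folds to fs − 34 Hz = 20 Hz.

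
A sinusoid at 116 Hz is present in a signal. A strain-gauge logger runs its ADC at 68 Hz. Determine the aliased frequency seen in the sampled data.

116 Hz mod fs = 48 Hz.
48 Hz > fs/2 = 34 Hz, folds to fs − 48 Hz = 20 Hz.

20 Hz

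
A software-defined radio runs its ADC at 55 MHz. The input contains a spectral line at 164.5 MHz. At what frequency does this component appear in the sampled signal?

164.5 MHz mod fs = 54.5 MHz.
54.5 MHz > fs/2 = 27.5 MHz, folds to fs − 54.5 MHz = 0.5 MHz.

0.5 MHz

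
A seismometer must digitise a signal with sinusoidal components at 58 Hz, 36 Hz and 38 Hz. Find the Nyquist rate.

Highest-frequency component: 58 Hz.
Nyquist rate = 2 × 58 Hz = 116 Hz.

116 Hz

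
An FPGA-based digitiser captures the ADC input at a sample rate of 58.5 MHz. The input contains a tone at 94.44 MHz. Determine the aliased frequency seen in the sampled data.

22.56 MHz

94.44 MHz mod fs = 35.94 MHz.
35.94 MHz > fs/2 = 29.25 MHz, folds to fs − 35.94 MHz = 22.56 MHz.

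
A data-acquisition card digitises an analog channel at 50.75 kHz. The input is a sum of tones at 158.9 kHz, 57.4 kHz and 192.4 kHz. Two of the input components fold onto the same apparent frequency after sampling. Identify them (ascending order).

fs/2 = 25.375 kHz.
158.9 kHz mod fs = 6.65 kHz.
6.65 kHz ≤ fs/2 = 25.375 kHz, appears at 6.65 kHz.
57.4 kHz mod fs = 6.65 kHz.
6.65 kHz ≤ fs/2 = 25.375 kHz, appears at 6.65 kHz.
192.4 kHz mod fs = 40.15 kHz.
40.15 kHz > fs/2 = 25.375 kHz, folds to fs − 40.15 kHz = 10.6 kHz.
57.4 kHz and 158.9 kHz both map to 6.65 kHz.

57.4 kHz, 158.9 kHz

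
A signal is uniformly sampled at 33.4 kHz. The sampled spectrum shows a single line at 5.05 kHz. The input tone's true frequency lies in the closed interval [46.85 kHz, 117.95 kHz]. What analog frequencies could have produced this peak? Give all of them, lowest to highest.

Frequencies that alias to 5.05 kHz are k·fs ± 5.05 kHz for integer k ≥ 0.
k=0: 5.05 kHz.
k=1: 28.35 kHz, 38.45 kHz.
k=2: 61.75 kHz, 71.85 kHz.
k=3: 95.15 kHz, 105.25 kHz.
k=4: 128.55 kHz, 138.65 kHz.
Within [46.85 kHz, 117.95 kHz]: 61.75 kHz, 71.85 kHz, 95.15 kHz, 105.25 kHz.

61.75 kHz, 71.85 kHz, 95.15 kHz, 105.25 kHz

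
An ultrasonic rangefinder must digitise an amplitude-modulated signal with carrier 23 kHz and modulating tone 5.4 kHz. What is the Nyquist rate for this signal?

AM sidebands sit at fc ± fm = 17.6 kHz and 28.4 kHz.
Highest-frequency component: 28.4 kHz.
Nyquist rate = 2 × 28.4 kHz = 56.8 kHz.

56.8 kHz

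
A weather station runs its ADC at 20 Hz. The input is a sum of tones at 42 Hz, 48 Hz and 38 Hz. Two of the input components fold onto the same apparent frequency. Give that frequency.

fs/2 = 10 Hz.
42 Hz mod fs = 2 Hz.
2 Hz ≤ fs/2 = 10 Hz, appears at 2 Hz.
48 Hz mod fs = 8 Hz.
8 Hz ≤ fs/2 = 10 Hz, appears at 8 Hz.
38 Hz mod fs = 18 Hz.
18 Hz > fs/2 = 10 Hz, folds to fs − 18 Hz = 2 Hz.
38 Hz and 42 Hz both map to 2 Hz.

2 Hz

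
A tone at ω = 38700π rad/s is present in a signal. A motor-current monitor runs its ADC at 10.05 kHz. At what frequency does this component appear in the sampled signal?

0.75 kHz

ω = 38700π rad/s → f = ω/(2π) = 19350 Hz = 19.35 kHz.
19.35 kHz mod fs = 9.3 kHz.
9.3 kHz > fs/2 = 5.025 kHz, folds to fs − 9.3 kHz = 0.75 kHz.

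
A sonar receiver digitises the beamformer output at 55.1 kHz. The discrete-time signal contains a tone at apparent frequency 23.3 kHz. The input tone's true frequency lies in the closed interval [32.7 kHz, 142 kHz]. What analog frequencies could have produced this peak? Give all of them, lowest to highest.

78.4 kHz, 86.9 kHz, 133.5 kHz, 142 kHz

Frequencies that alias to 23.3 kHz are k·fs ± 23.3 kHz for integer k ≥ 0.
k=0: 23.3 kHz.
k=1: 31.8 kHz, 78.4 kHz.
k=2: 86.9 kHz, 133.5 kHz.
k=3: 142 kHz, 188.6 kHz.
k=4: 197.1 kHz, 243.7 kHz.
Within [32.7 kHz, 142 kHz]: 78.4 kHz, 86.9 kHz, 133.5 kHz, 142 kHz.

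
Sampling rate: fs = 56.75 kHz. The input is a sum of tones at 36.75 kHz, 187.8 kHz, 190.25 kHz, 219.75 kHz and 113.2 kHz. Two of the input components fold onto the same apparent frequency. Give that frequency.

fs/2 = 28.375 kHz.
36.75 kHz > fs/2 = 28.375 kHz, folds to fs − 36.75 kHz = 20 kHz.
187.8 kHz mod fs = 17.55 kHz.
17.55 kHz ≤ fs/2 = 28.375 kHz, appears at 17.55 kHz.
190.25 kHz mod fs = 20 kHz.
20 kHz ≤ fs/2 = 28.375 kHz, appears at 20 kHz.
219.75 kHz mod fs = 49.5 kHz.
49.5 kHz > fs/2 = 28.375 kHz, folds to fs − 49.5 kHz = 7.25 kHz.
113.2 kHz mod fs = 56.45 kHz.
56.45 kHz > fs/2 = 28.375 kHz, folds to fs − 56.45 kHz = 0.3 kHz.
36.75 kHz and 190.25 kHz both map to 20 kHz.

20 kHz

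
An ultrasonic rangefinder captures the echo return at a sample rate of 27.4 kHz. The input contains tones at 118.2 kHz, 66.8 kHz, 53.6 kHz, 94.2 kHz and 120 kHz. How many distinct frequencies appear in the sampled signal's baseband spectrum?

4

fs/2 = 13.7 kHz.
118.2 kHz mod fs = 8.6 kHz.
8.6 kHz ≤ fs/2 = 13.7 kHz, appears at 8.6 kHz.
66.8 kHz mod fs = 12 kHz.
12 kHz ≤ fs/2 = 13.7 kHz, appears at 12 kHz.
53.6 kHz mod fs = 26.2 kHz.
26.2 kHz > fs/2 = 13.7 kHz, folds to fs − 26.2 kHz = 1.2 kHz.
94.2 kHz mod fs = 12 kHz.
12 kHz ≤ fs/2 = 13.7 kHz, appears at 12 kHz.
120 kHz mod fs = 10.4 kHz.
10.4 kHz ≤ fs/2 = 13.7 kHz, appears at 10.4 kHz.
Distinct values: {1.2 kHz, 8.6 kHz, 10.4 kHz, 12 kHz} → 4.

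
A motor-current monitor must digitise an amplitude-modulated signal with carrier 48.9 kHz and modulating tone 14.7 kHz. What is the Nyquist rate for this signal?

127.2 kHz

AM sidebands sit at fc ± fm = 34.2 kHz and 63.6 kHz.
Highest-frequency component: 63.6 kHz.
Nyquist rate = 2 × 63.6 kHz = 127.2 kHz.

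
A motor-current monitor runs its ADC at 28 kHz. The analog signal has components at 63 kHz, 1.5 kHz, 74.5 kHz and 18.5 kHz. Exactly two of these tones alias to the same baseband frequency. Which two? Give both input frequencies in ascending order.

18.5 kHz, 74.5 kHz

fs/2 = 14 kHz.
63 kHz mod fs = 7 kHz.
7 kHz ≤ fs/2 = 14 kHz, appears at 7 kHz.
1.5 kHz ≤ fs/2 = 14 kHz, passes unchanged.
74.5 kHz mod fs = 18.5 kHz.
18.5 kHz > fs/2 = 14 kHz, folds to fs − 18.5 kHz = 9.5 kHz.
18.5 kHz > fs/2 = 14 kHz, folds to fs − 18.5 kHz = 9.5 kHz.
18.5 kHz and 74.5 kHz both map to 9.5 kHz.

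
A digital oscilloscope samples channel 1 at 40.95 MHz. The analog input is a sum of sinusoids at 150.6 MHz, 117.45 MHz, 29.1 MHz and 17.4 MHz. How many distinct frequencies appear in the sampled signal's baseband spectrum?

fs/2 = 20.475 MHz.
150.6 MHz mod fs = 27.75 MHz.
27.75 MHz > fs/2 = 20.475 MHz, folds to fs − 27.75 MHz = 13.2 MHz.
117.45 MHz mod fs = 35.55 MHz.
35.55 MHz > fs/2 = 20.475 MHz, folds to fs − 35.55 MHz = 5.4 MHz.
29.1 MHz > fs/2 = 20.475 MHz, folds to fs − 29.1 MHz = 11.85 MHz.
17.4 MHz ≤ fs/2 = 20.475 MHz, passes unchanged.
Distinct values: {5.4 MHz, 11.85 MHz, 13.2 MHz, 17.4 MHz} → 4.

4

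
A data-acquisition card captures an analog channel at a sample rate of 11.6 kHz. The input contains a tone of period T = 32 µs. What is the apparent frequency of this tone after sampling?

T = 32 µs → f = 1/T = 31.25 kHz.
31.25 kHz mod fs = 8.05 kHz.
8.05 kHz > fs/2 = 5.8 kHz, folds to fs − 8.05 kHz = 3.55 kHz.

3.55 kHz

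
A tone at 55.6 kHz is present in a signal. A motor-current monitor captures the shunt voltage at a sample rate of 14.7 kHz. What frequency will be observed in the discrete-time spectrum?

55.6 kHz mod fs = 11.5 kHz.
11.5 kHz > fs/2 = 7.35 kHz, folds to fs − 11.5 kHz = 3.2 kHz.

3.2 kHz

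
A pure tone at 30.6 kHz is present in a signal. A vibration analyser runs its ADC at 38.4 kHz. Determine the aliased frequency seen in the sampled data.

30.6 kHz > fs/2 = 19.2 kHz, folds to fs − 30.6 kHz = 7.8 kHz.

7.8 kHz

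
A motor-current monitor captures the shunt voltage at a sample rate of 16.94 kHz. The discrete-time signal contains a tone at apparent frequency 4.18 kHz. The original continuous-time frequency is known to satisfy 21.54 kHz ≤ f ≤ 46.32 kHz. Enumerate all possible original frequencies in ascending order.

Frequencies that alias to 4.18 kHz are k·fs ± 4.18 kHz for integer k ≥ 0.
k=0: 4.18 kHz.
k=1: 12.76 kHz, 21.12 kHz.
k=2: 29.7 kHz, 38.06 kHz.
k=3: 46.64 kHz, 55 kHz.
Within [21.54 kHz, 46.32 kHz]: 29.7 kHz, 38.06 kHz.

29.7 kHz, 38.06 kHz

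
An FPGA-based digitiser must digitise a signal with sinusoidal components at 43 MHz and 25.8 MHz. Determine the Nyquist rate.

Highest-frequency component: 43 MHz.
Nyquist rate = 2 × 43 MHz = 86 MHz.

86 MHz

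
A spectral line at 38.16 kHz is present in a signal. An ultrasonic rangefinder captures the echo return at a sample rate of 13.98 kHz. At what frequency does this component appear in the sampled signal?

38.16 kHz mod fs = 10.2 kHz.
10.2 kHz > fs/2 = 6.99 kHz, folds to fs − 10.2 kHz = 3.78 kHz.

3.78 kHz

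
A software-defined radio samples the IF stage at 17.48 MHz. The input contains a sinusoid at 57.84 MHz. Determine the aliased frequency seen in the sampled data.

5.4 MHz

57.84 MHz mod fs = 5.4 MHz.
5.4 MHz ≤ fs/2 = 8.74 MHz, appears at 5.4 MHz.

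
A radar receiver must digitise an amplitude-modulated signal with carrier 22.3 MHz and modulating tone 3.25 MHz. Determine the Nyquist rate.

AM sidebands sit at fc ± fm = 19.05 MHz and 25.55 MHz.
Highest-frequency component: 25.55 MHz.
Nyquist rate = 2 × 25.55 MHz = 51.1 MHz.

51.1 MHz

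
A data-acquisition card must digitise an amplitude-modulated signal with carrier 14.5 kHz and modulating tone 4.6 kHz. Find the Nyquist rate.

38.2 kHz

AM sidebands sit at fc ± fm = 9.9 kHz and 19.1 kHz.
Highest-frequency component: 19.1 kHz.
Nyquist rate = 2 × 19.1 kHz = 38.2 kHz.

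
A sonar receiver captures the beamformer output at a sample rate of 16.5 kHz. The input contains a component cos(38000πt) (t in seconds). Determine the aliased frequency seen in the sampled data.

2.5 kHz

ω = 38000π rad/s → f = ω/(2π) = 19000 Hz = 19 kHz.
19 kHz mod fs = 2.5 kHz.
2.5 kHz ≤ fs/2 = 8.25 kHz, appears at 2.5 kHz.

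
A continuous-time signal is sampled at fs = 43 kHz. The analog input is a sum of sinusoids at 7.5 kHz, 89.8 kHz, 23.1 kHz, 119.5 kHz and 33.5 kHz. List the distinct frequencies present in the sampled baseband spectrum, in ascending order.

3.8 kHz, 7.5 kHz, 9.5 kHz, 19.9 kHz

fs/2 = 21.5 kHz.
7.5 kHz ≤ fs/2 = 21.5 kHz, passes unchanged.
89.8 kHz mod fs = 3.8 kHz.
3.8 kHz ≤ fs/2 = 21.5 kHz, appears at 3.8 kHz.
23.1 kHz > fs/2 = 21.5 kHz, folds to fs − 23.1 kHz = 19.9 kHz.
119.5 kHz mod fs = 33.5 kHz.
33.5 kHz > fs/2 = 21.5 kHz, folds to fs − 33.5 kHz = 9.5 kHz.
33.5 kHz > fs/2 = 21.5 kHz, folds to fs − 33.5 kHz = 9.5 kHz.
Distinct values: {3.8 kHz, 7.5 kHz, 9.5 kHz, 19.9 kHz}.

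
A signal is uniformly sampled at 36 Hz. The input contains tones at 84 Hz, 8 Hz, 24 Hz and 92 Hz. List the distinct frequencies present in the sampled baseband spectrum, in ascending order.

fs/2 = 18 Hz.
84 Hz mod fs = 12 Hz.
12 Hz ≤ fs/2 = 18 Hz, appears at 12 Hz.
8 Hz ≤ fs/2 = 18 Hz, passes unchanged.
24 Hz > fs/2 = 18 Hz, folds to fs − 24 Hz = 12 Hz.
92 Hz mod fs = 20 Hz.
20 Hz > fs/2 = 18 Hz, folds to fs − 20 Hz = 16 Hz.
Distinct values: {8 Hz, 12 Hz, 16 Hz}.

8 Hz, 12 Hz, 16 Hz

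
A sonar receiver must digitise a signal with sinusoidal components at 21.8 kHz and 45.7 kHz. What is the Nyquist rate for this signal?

Highest-frequency component: 45.7 kHz.
Nyquist rate = 2 × 45.7 kHz = 91.4 kHz.

91.4 kHz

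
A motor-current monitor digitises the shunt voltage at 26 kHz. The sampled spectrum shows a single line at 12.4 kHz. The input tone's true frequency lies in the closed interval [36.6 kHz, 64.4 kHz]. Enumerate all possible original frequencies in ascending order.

Frequencies that alias to 12.4 kHz are k·fs ± 12.4 kHz for integer k ≥ 0.
k=0: 12.4 kHz.
k=1: 13.6 kHz, 38.4 kHz.
k=2: 39.6 kHz, 64.4 kHz.
k=3: 65.6 kHz, 90.4 kHz.
Within [36.6 kHz, 64.4 kHz]: 38.4 kHz, 39.6 kHz, 64.4 kHz.

38.4 kHz, 39.6 kHz, 64.4 kHz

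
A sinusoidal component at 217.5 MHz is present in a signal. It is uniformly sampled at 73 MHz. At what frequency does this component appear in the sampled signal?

217.5 MHz mod fs = 71.5 MHz.
71.5 MHz > fs/2 = 36.5 MHz, folds to fs − 71.5 MHz = 1.5 MHz.

1.5 MHz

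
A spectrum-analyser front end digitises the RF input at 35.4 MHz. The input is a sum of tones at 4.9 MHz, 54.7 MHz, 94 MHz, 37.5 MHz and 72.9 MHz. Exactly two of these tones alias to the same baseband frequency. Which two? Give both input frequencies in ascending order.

37.5 MHz, 72.9 MHz

fs/2 = 17.7 MHz.
4.9 MHz ≤ fs/2 = 17.7 MHz, passes unchanged.
54.7 MHz mod fs = 19.3 MHz.
19.3 MHz > fs/2 = 17.7 MHz, folds to fs − 19.3 MHz = 16.1 MHz.
94 MHz mod fs = 23.2 MHz.
23.2 MHz > fs/2 = 17.7 MHz, folds to fs − 23.2 MHz = 12.2 MHz.
37.5 MHz mod fs = 2.1 MHz.
2.1 MHz ≤ fs/2 = 17.7 MHz, appears at 2.1 MHz.
72.9 MHz mod fs = 2.1 MHz.
2.1 MHz ≤ fs/2 = 17.7 MHz, appears at 2.1 MHz.
37.5 MHz and 72.9 MHz both map to 2.1 MHz.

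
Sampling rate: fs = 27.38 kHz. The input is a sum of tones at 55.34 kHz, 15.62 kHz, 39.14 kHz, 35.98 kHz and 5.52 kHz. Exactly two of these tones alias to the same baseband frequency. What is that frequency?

11.76 kHz

fs/2 = 13.69 kHz.
55.34 kHz mod fs = 0.58 kHz.
0.58 kHz ≤ fs/2 = 13.69 kHz, appears at 0.58 kHz.
15.62 kHz > fs/2 = 13.69 kHz, folds to fs − 15.62 kHz = 11.76 kHz.
39.14 kHz mod fs = 11.76 kHz.
11.76 kHz ≤ fs/2 = 13.69 kHz, appears at 11.76 kHz.
35.98 kHz mod fs = 8.6 kHz.
8.6 kHz ≤ fs/2 = 13.69 kHz, appears at 8.6 kHz.
5.52 kHz ≤ fs/2 = 13.69 kHz, passes unchanged.
15.62 kHz and 39.14 kHz both map to 11.76 kHz.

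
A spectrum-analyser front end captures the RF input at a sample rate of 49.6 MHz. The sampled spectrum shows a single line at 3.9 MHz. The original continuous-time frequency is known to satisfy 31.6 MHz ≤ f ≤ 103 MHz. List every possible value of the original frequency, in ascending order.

Frequencies that alias to 3.9 MHz are k·fs ± 3.9 MHz for integer k ≥ 0.
k=0: 3.9 MHz.
k=1: 45.7 MHz, 53.5 MHz.
k=2: 95.3 MHz, 103.1 MHz.
k=3: 144.9 MHz, 152.7 MHz.
Within [31.6 MHz, 103 MHz]: 45.7 MHz, 53.5 MHz, 95.3 MHz.

45.7 MHz, 53.5 MHz, 95.3 MHz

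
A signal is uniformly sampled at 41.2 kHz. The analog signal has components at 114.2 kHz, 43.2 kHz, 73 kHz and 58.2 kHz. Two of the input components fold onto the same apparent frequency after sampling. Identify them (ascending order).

fs/2 = 20.6 kHz.
114.2 kHz mod fs = 31.8 kHz.
31.8 kHz > fs/2 = 20.6 kHz, folds to fs − 31.8 kHz = 9.4 kHz.
43.2 kHz mod fs = 2 kHz.
2 kHz ≤ fs/2 = 20.6 kHz, appears at 2 kHz.
73 kHz mod fs = 31.8 kHz.
31.8 kHz > fs/2 = 20.6 kHz, folds to fs − 31.8 kHz = 9.4 kHz.
58.2 kHz mod fs = 17 kHz.
17 kHz ≤ fs/2 = 20.6 kHz, appears at 17 kHz.
73 kHz and 114.2 kHz both map to 9.4 kHz.

73 kHz, 114.2 kHz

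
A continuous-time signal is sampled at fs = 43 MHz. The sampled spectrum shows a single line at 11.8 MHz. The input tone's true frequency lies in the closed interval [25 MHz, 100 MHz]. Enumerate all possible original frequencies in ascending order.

Frequencies that alias to 11.8 MHz are k·fs ± 11.8 MHz for integer k ≥ 0.
k=0: 11.8 MHz.
k=1: 31.2 MHz, 54.8 MHz.
k=2: 74.2 MHz, 97.8 MHz.
k=3: 117.2 MHz, 140.8 MHz.
Within [25 MHz, 100 MHz]: 31.2 MHz, 54.8 MHz, 74.2 MHz, 97.8 MHz.

31.2 MHz, 54.8 MHz, 74.2 MHz, 97.8 MHz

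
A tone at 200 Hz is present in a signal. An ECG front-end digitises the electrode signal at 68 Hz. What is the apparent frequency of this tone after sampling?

4 Hz

200 Hz mod fs = 64 Hz.
64 Hz > fs/2 = 34 Hz, folds to fs − 64 Hz = 4 Hz.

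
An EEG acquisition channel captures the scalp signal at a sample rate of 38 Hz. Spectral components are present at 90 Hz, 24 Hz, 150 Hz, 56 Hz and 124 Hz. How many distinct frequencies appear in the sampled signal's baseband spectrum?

fs/2 = 19 Hz.
90 Hz mod fs = 14 Hz.
14 Hz ≤ fs/2 = 19 Hz, appears at 14 Hz.
24 Hz > fs/2 = 19 Hz, folds to fs − 24 Hz = 14 Hz.
150 Hz mod fs = 36 Hz.
36 Hz > fs/2 = 19 Hz, folds to fs − 36 Hz = 2 Hz.
56 Hz mod fs = 18 Hz.
18 Hz ≤ fs/2 = 19 Hz, appears at 18 Hz.
124 Hz mod fs = 10 Hz.
10 Hz ≤ fs/2 = 19 Hz, appears at 10 Hz.
Distinct values: {2 Hz, 10 Hz, 14 Hz, 18 Hz} → 4.

4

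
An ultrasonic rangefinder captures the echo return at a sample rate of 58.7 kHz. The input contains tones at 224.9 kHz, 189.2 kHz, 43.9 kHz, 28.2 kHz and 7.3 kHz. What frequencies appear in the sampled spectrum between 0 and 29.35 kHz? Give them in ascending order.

fs/2 = 29.35 kHz.
224.9 kHz mod fs = 48.8 kHz.
48.8 kHz > fs/2 = 29.35 kHz, folds to fs − 48.8 kHz = 9.9 kHz.
189.2 kHz mod fs = 13.1 kHz.
13.1 kHz ≤ fs/2 = 29.35 kHz, appears at 13.1 kHz.
43.9 kHz > fs/2 = 29.35 kHz, folds to fs − 43.9 kHz = 14.8 kHz.
28.2 kHz ≤ fs/2 = 29.35 kHz, passes unchanged.
7.3 kHz ≤ fs/2 = 29.35 kHz, passes unchanged.
Distinct values: {7.3 kHz, 9.9 kHz, 13.1 kHz, 14.8 kHz, 28.2 kHz}.

7.3 kHz, 9.9 kHz, 13.1 kHz, 14.8 kHz, 28.2 kHz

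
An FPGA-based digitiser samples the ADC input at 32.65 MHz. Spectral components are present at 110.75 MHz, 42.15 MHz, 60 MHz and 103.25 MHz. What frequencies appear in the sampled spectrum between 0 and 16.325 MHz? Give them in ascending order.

5.3 MHz, 9.5 MHz, 12.8 MHz

fs/2 = 16.325 MHz.
110.75 MHz mod fs = 12.8 MHz.
12.8 MHz ≤ fs/2 = 16.325 MHz, appears at 12.8 MHz.
42.15 MHz mod fs = 9.5 MHz.
9.5 MHz ≤ fs/2 = 16.325 MHz, appears at 9.5 MHz.
60 MHz mod fs = 27.35 MHz.
27.35 MHz > fs/2 = 16.325 MHz, folds to fs − 27.35 MHz = 5.3 MHz.
103.25 MHz mod fs = 5.3 MHz.
5.3 MHz ≤ fs/2 = 16.325 MHz, appears at 5.3 MHz.
Distinct values: {5.3 MHz, 9.5 MHz, 12.8 MHz}.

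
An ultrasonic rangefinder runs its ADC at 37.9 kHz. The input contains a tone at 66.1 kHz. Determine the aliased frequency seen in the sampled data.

9.7 kHz

66.1 kHz mod fs = 28.2 kHz.
28.2 kHz > fs/2 = 18.95 kHz, folds to fs − 28.2 kHz = 9.7 kHz.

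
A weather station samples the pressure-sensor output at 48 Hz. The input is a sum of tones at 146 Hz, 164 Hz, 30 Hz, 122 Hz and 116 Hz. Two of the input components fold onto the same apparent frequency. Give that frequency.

20 Hz

fs/2 = 24 Hz.
146 Hz mod fs = 2 Hz.
2 Hz ≤ fs/2 = 24 Hz, appears at 2 Hz.
164 Hz mod fs = 20 Hz.
20 Hz ≤ fs/2 = 24 Hz, appears at 20 Hz.
30 Hz > fs/2 = 24 Hz, folds to fs − 30 Hz = 18 Hz.
122 Hz mod fs = 26 Hz.
26 Hz > fs/2 = 24 Hz, folds to fs − 26 Hz = 22 Hz.
116 Hz mod fs = 20 Hz.
20 Hz ≤ fs/2 = 24 Hz, appears at 20 Hz.
116 Hz and 164 Hz both map to 20 Hz.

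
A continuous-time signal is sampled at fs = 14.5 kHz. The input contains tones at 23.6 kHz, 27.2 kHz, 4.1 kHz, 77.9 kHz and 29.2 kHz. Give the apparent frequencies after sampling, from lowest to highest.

fs/2 = 7.25 kHz.
23.6 kHz mod fs = 9.1 kHz.
9.1 kHz > fs/2 = 7.25 kHz, folds to fs − 9.1 kHz = 5.4 kHz.
27.2 kHz mod fs = 12.7 kHz.
12.7 kHz > fs/2 = 7.25 kHz, folds to fs − 12.7 kHz = 1.8 kHz.
4.1 kHz ≤ fs/2 = 7.25 kHz, passes unchanged.
77.9 kHz mod fs = 5.4 kHz.
5.4 kHz ≤ fs/2 = 7.25 kHz, appears at 5.4 kHz.
29.2 kHz mod fs = 0.2 kHz.
0.2 kHz ≤ fs/2 = 7.25 kHz, appears at 0.2 kHz.
Distinct values: {0.2 kHz, 1.8 kHz, 4.1 kHz, 5.4 kHz}.

0.2 kHz, 1.8 kHz, 4.1 kHz, 5.4 kHz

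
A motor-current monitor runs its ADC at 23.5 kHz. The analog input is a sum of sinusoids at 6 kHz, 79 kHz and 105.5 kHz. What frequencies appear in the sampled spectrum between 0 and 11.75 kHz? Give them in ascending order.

6 kHz, 8.5 kHz, 11.5 kHz

fs/2 = 11.75 kHz.
6 kHz ≤ fs/2 = 11.75 kHz, passes unchanged.
79 kHz mod fs = 8.5 kHz.
8.5 kHz ≤ fs/2 = 11.75 kHz, appears at 8.5 kHz.
105.5 kHz mod fs = 11.5 kHz.
11.5 kHz ≤ fs/2 = 11.75 kHz, appears at 11.5 kHz.
Distinct values: {6 kHz, 8.5 kHz, 11.5 kHz}.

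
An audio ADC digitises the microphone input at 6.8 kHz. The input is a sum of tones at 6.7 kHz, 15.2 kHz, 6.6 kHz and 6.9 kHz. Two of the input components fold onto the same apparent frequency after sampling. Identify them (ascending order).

fs/2 = 3.4 kHz.
6.7 kHz > fs/2 = 3.4 kHz, folds to fs − 6.7 kHz = 0.1 kHz.
15.2 kHz mod fs = 1.6 kHz.
1.6 kHz ≤ fs/2 = 3.4 kHz, appears at 1.6 kHz.
6.6 kHz > fs/2 = 3.4 kHz, folds to fs − 6.6 kHz = 0.2 kHz.
6.9 kHz mod fs = 0.1 kHz.
0.1 kHz ≤ fs/2 = 3.4 kHz, appears at 0.1 kHz.
6.7 kHz and 6.9 kHz both map to 0.1 kHz.

6.7 kHz, 6.9 kHz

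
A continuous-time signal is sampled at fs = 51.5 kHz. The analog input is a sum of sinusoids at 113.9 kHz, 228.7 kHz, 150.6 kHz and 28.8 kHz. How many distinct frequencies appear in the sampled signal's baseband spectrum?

3

fs/2 = 25.75 kHz.
113.9 kHz mod fs = 10.9 kHz.
10.9 kHz ≤ fs/2 = 25.75 kHz, appears at 10.9 kHz.
228.7 kHz mod fs = 22.7 kHz.
22.7 kHz ≤ fs/2 = 25.75 kHz, appears at 22.7 kHz.
150.6 kHz mod fs = 47.6 kHz.
47.6 kHz > fs/2 = 25.75 kHz, folds to fs − 47.6 kHz = 3.9 kHz.
28.8 kHz > fs/2 = 25.75 kHz, folds to fs − 28.8 kHz = 22.7 kHz.
Distinct values: {3.9 kHz, 10.9 kHz, 22.7 kHz} → 3.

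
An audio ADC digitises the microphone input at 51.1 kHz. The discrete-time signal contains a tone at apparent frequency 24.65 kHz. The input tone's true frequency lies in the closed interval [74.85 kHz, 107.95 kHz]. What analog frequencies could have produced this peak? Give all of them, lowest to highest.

75.75 kHz, 77.55 kHz

Frequencies that alias to 24.65 kHz are k·fs ± 24.65 kHz for integer k ≥ 0.
k=0: 24.65 kHz.
k=1: 26.45 kHz, 75.75 kHz.
k=2: 77.55 kHz, 126.85 kHz.
k=3: 128.65 kHz, 177.95 kHz.
Within [74.85 kHz, 107.95 kHz]: 75.75 kHz, 77.55 kHz.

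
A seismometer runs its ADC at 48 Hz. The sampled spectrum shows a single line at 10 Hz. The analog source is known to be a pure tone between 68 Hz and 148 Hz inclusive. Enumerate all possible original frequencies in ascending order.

86 Hz, 106 Hz, 134 Hz

Frequencies that alias to 10 Hz are k·fs ± 10 Hz for integer k ≥ 0.
k=0: 10 Hz.
k=1: 38 Hz, 58 Hz.
k=2: 86 Hz, 106 Hz.
k=3: 134 Hz, 154 Hz.
k=4: 182 Hz, 202 Hz.
Within [68 Hz, 148 Hz]: 86 Hz, 106 Hz, 134 Hz.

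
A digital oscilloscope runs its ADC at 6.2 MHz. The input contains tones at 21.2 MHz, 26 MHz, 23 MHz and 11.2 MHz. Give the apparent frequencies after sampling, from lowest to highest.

fs/2 = 3.1 MHz.
21.2 MHz mod fs = 2.6 MHz.
2.6 MHz ≤ fs/2 = 3.1 MHz, appears at 2.6 MHz.
26 MHz mod fs = 1.2 MHz.
1.2 MHz ≤ fs/2 = 3.1 MHz, appears at 1.2 MHz.
23 MHz mod fs = 4.4 MHz.
4.4 MHz > fs/2 = 3.1 MHz, folds to fs − 4.4 MHz = 1.8 MHz.
11.2 MHz mod fs = 5 MHz.
5 MHz > fs/2 = 3.1 MHz, folds to fs − 5 MHz = 1.2 MHz.
Distinct values: {1.2 MHz, 1.8 MHz, 2.6 MHz}.

1.2 MHz, 1.8 MHz, 2.6 MHz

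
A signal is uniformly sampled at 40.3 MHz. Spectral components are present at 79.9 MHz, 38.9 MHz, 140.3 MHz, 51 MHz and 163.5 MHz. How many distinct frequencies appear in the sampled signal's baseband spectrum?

fs/2 = 20.15 MHz.
79.9 MHz mod fs = 39.6 MHz.
39.6 MHz > fs/2 = 20.15 MHz, folds to fs − 39.6 MHz = 0.7 MHz.
38.9 MHz > fs/2 = 20.15 MHz, folds to fs − 38.9 MHz = 1.4 MHz.
140.3 MHz mod fs = 19.4 MHz.
19.4 MHz ≤ fs/2 = 20.15 MHz, appears at 19.4 MHz.
51 MHz mod fs = 10.7 MHz.
10.7 MHz ≤ fs/2 = 20.15 MHz, appears at 10.7 MHz.
163.5 MHz mod fs = 2.3 MHz.
2.3 MHz ≤ fs/2 = 20.15 MHz, appears at 2.3 MHz.
Distinct values: {0.7 MHz, 1.4 MHz, 2.3 MHz, 10.7 MHz, 19.4 MHz} → 5.

5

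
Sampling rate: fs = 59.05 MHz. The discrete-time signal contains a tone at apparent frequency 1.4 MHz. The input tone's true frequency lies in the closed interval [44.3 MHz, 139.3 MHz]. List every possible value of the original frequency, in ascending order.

57.65 MHz, 60.45 MHz, 116.7 MHz, 119.5 MHz

Frequencies that alias to 1.4 MHz are k·fs ± 1.4 MHz for integer k ≥ 0.
k=0: 1.4 MHz.
k=1: 57.65 MHz, 60.45 MHz.
k=2: 116.7 MHz, 119.5 MHz.
k=3: 175.75 MHz, 178.55 MHz.
Within [44.3 MHz, 139.3 MHz]: 57.65 MHz, 60.45 MHz, 116.7 MHz, 119.5 MHz.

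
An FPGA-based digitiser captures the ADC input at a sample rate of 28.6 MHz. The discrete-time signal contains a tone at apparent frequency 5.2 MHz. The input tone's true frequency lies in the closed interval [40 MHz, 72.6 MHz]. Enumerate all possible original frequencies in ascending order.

Frequencies that alias to 5.2 MHz are k·fs ± 5.2 MHz for integer k ≥ 0.
k=0: 5.2 MHz.
k=1: 23.4 MHz, 33.8 MHz.
k=2: 52 MHz, 62.4 MHz.
k=3: 80.6 MHz, 91 MHz.
Within [40 MHz, 72.6 MHz]: 52 MHz, 62.4 MHz.

52 MHz, 62.4 MHz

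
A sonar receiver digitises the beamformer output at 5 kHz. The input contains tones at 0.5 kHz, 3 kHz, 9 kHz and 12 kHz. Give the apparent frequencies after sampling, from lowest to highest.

0.5 kHz, 1 kHz, 2 kHz

fs/2 = 2.5 kHz.
0.5 kHz ≤ fs/2 = 2.5 kHz, passes unchanged.
3 kHz > fs/2 = 2.5 kHz, folds to fs − 3 kHz = 2 kHz.
9 kHz mod fs = 4 kHz.
4 kHz > fs/2 = 2.5 kHz, folds to fs − 4 kHz = 1 kHz.
12 kHz mod fs = 2 kHz.
2 kHz ≤ fs/2 = 2.5 kHz, appears at 2 kHz.
Distinct values: {0.5 kHz, 1 kHz, 2 kHz}.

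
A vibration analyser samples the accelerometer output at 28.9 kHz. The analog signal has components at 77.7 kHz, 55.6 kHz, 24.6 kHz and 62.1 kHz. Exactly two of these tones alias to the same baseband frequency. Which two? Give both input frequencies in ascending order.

24.6 kHz, 62.1 kHz

fs/2 = 14.45 kHz.
77.7 kHz mod fs = 19.9 kHz.
19.9 kHz > fs/2 = 14.45 kHz, folds to fs − 19.9 kHz = 9 kHz.
55.6 kHz mod fs = 26.7 kHz.
26.7 kHz > fs/2 = 14.45 kHz, folds to fs − 26.7 kHz = 2.2 kHz.
24.6 kHz > fs/2 = 14.45 kHz, folds to fs − 24.6 kHz = 4.3 kHz.
62.1 kHz mod fs = 4.3 kHz.
4.3 kHz ≤ fs/2 = 14.45 kHz, appears at 4.3 kHz.
24.6 kHz and 62.1 kHz both map to 4.3 kHz.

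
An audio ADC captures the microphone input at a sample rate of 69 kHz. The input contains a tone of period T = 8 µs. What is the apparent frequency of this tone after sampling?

13 kHz

T = 8 µs → f = 1/T = 125 kHz.
125 kHz mod fs = 56 kHz.
56 kHz > fs/2 = 34.5 kHz, folds to fs − 56 kHz = 13 kHz.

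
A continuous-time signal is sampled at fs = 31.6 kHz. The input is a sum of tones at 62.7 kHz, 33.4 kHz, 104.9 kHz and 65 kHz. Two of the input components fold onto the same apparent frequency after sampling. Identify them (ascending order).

33.4 kHz, 65 kHz

fs/2 = 15.8 kHz.
62.7 kHz mod fs = 31.1 kHz.
31.1 kHz > fs/2 = 15.8 kHz, folds to fs − 31.1 kHz = 0.5 kHz.
33.4 kHz mod fs = 1.8 kHz.
1.8 kHz ≤ fs/2 = 15.8 kHz, appears at 1.8 kHz.
104.9 kHz mod fs = 10.1 kHz.
10.1 kHz ≤ fs/2 = 15.8 kHz, appears at 10.1 kHz.
65 kHz mod fs = 1.8 kHz.
1.8 kHz ≤ fs/2 = 15.8 kHz, appears at 1.8 kHz.
33.4 kHz and 65 kHz both map to 1.8 kHz.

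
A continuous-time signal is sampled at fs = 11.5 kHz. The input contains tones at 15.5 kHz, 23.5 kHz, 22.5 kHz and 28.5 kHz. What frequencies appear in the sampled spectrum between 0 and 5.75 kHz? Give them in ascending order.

fs/2 = 5.75 kHz.
15.5 kHz mod fs = 4 kHz.
4 kHz ≤ fs/2 = 5.75 kHz, appears at 4 kHz.
23.5 kHz mod fs = 0.5 kHz.
0.5 kHz ≤ fs/2 = 5.75 kHz, appears at 0.5 kHz.
22.5 kHz mod fs = 11 kHz.
11 kHz > fs/2 = 5.75 kHz, folds to fs − 11 kHz = 0.5 kHz.
28.5 kHz mod fs = 5.5 kHz.
5.5 kHz ≤ fs/2 = 5.75 kHz, appears at 5.5 kHz.
Distinct values: {0.5 kHz, 4 kHz, 5.5 kHz}.

0.5 kHz, 4 kHz, 5.5 kHz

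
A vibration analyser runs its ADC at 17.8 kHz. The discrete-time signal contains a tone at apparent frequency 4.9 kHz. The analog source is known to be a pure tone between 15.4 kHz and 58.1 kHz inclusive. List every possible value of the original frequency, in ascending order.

22.7 kHz, 30.7 kHz, 40.5 kHz, 48.5 kHz

Frequencies that alias to 4.9 kHz are k·fs ± 4.9 kHz for integer k ≥ 0.
k=0: 4.9 kHz.
k=1: 12.9 kHz, 22.7 kHz.
k=2: 30.7 kHz, 40.5 kHz.
k=3: 48.5 kHz, 58.3 kHz.
k=4: 66.3 kHz, 76.1 kHz.
Within [15.4 kHz, 58.1 kHz]: 22.7 kHz, 30.7 kHz, 40.5 kHz, 48.5 kHz.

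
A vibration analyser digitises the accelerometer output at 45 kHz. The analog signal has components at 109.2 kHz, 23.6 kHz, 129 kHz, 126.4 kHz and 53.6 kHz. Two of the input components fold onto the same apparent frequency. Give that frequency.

8.6 kHz

fs/2 = 22.5 kHz.
109.2 kHz mod fs = 19.2 kHz.
19.2 kHz ≤ fs/2 = 22.5 kHz, appears at 19.2 kHz.
23.6 kHz > fs/2 = 22.5 kHz, folds to fs − 23.6 kHz = 21.4 kHz.
129 kHz mod fs = 39 kHz.
39 kHz > fs/2 = 22.5 kHz, folds to fs − 39 kHz = 6 kHz.
126.4 kHz mod fs = 36.4 kHz.
36.4 kHz > fs/2 = 22.5 kHz, folds to fs − 36.4 kHz = 8.6 kHz.
53.6 kHz mod fs = 8.6 kHz.
8.6 kHz ≤ fs/2 = 22.5 kHz, appears at 8.6 kHz.
53.6 kHz and 126.4 kHz both map to 8.6 kHz.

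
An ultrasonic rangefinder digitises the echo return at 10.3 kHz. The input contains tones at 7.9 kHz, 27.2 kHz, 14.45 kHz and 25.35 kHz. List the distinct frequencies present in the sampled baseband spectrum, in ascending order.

fs/2 = 5.15 kHz.
7.9 kHz > fs/2 = 5.15 kHz, folds to fs − 7.9 kHz = 2.4 kHz.
27.2 kHz mod fs = 6.6 kHz.
6.6 kHz > fs/2 = 5.15 kHz, folds to fs − 6.6 kHz = 3.7 kHz.
14.45 kHz mod fs = 4.15 kHz.
4.15 kHz ≤ fs/2 = 5.15 kHz, appears at 4.15 kHz.
25.35 kHz mod fs = 4.75 kHz.
4.75 kHz ≤ fs/2 = 5.15 kHz, appears at 4.75 kHz.
Distinct values: {2.4 kHz, 3.7 kHz, 4.15 kHz, 4.75 kHz}.

2.4 kHz, 3.7 kHz, 4.15 kHz, 4.75 kHz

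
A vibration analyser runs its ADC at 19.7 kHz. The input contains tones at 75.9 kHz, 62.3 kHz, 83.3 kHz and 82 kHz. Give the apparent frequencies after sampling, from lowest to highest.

2.9 kHz, 3.2 kHz, 4.5 kHz

fs/2 = 9.85 kHz.
75.9 kHz mod fs = 16.8 kHz.
16.8 kHz > fs/2 = 9.85 kHz, folds to fs − 16.8 kHz = 2.9 kHz.
62.3 kHz mod fs = 3.2 kHz.
3.2 kHz ≤ fs/2 = 9.85 kHz, appears at 3.2 kHz.
83.3 kHz mod fs = 4.5 kHz.
4.5 kHz ≤ fs/2 = 9.85 kHz, appears at 4.5 kHz.
82 kHz mod fs = 3.2 kHz.
3.2 kHz ≤ fs/2 = 9.85 kHz, appears at 3.2 kHz.
Distinct values: {2.9 kHz, 3.2 kHz, 4.5 kHz}.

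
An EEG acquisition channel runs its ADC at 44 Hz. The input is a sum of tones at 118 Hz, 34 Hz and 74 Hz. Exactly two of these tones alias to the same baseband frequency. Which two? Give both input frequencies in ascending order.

fs/2 = 22 Hz.
118 Hz mod fs = 30 Hz.
30 Hz > fs/2 = 22 Hz, folds to fs − 30 Hz = 14 Hz.
34 Hz > fs/2 = 22 Hz, folds to fs − 34 Hz = 10 Hz.
74 Hz mod fs = 30 Hz.
30 Hz > fs/2 = 22 Hz, folds to fs − 30 Hz = 14 Hz.
74 Hz and 118 Hz both map to 14 Hz.

74 Hz, 118 Hz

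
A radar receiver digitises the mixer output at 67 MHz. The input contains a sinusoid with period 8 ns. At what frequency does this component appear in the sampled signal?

9 MHz

T = 8 ns → f = 1/T = 125 MHz.
125 MHz mod fs = 58 MHz.
58 MHz > fs/2 = 33.5 MHz, folds to fs − 58 MHz = 9 MHz.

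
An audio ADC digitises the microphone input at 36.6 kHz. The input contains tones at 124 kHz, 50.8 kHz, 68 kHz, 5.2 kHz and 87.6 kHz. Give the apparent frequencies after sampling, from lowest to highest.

5.2 kHz, 14.2 kHz, 14.4 kHz

fs/2 = 18.3 kHz.
124 kHz mod fs = 14.2 kHz.
14.2 kHz ≤ fs/2 = 18.3 kHz, appears at 14.2 kHz.
50.8 kHz mod fs = 14.2 kHz.
14.2 kHz ≤ fs/2 = 18.3 kHz, appears at 14.2 kHz.
68 kHz mod fs = 31.4 kHz.
31.4 kHz > fs/2 = 18.3 kHz, folds to fs − 31.4 kHz = 5.2 kHz.
5.2 kHz ≤ fs/2 = 18.3 kHz, passes unchanged.
87.6 kHz mod fs = 14.4 kHz.
14.4 kHz ≤ fs/2 = 18.3 kHz, appears at 14.4 kHz.
Distinct values: {5.2 kHz, 14.2 kHz, 14.4 kHz}.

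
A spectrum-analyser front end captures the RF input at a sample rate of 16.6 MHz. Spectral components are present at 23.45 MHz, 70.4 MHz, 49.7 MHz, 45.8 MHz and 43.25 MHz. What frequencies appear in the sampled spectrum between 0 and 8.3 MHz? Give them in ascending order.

0.1 MHz, 4 MHz, 6.55 MHz, 6.85 MHz

fs/2 = 8.3 MHz.
23.45 MHz mod fs = 6.85 MHz.
6.85 MHz ≤ fs/2 = 8.3 MHz, appears at 6.85 MHz.
70.4 MHz mod fs = 4 MHz.
4 MHz ≤ fs/2 = 8.3 MHz, appears at 4 MHz.
49.7 MHz mod fs = 16.5 MHz.
16.5 MHz > fs/2 = 8.3 MHz, folds to fs − 16.5 MHz = 0.1 MHz.
45.8 MHz mod fs = 12.6 MHz.
12.6 MHz > fs/2 = 8.3 MHz, folds to fs − 12.6 MHz = 4 MHz.
43.25 MHz mod fs = 10.05 MHz.
10.05 MHz > fs/2 = 8.3 MHz, folds to fs − 10.05 MHz = 6.55 MHz.
Distinct values: {0.1 MHz, 4 MHz, 6.55 MHz, 6.85 MHz}.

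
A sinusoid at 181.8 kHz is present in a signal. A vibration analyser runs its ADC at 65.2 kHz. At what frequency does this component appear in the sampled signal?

181.8 kHz mod fs = 51.4 kHz.
51.4 kHz > fs/2 = 32.6 kHz, folds to fs − 51.4 kHz = 13.8 kHz.

13.8 kHz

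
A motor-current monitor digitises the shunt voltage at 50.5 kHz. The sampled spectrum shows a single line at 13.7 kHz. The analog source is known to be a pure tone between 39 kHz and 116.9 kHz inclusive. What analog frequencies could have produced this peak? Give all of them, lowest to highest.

Frequencies that alias to 13.7 kHz are k·fs ± 13.7 kHz for integer k ≥ 0.
k=0: 13.7 kHz.
k=1: 36.8 kHz, 64.2 kHz.
k=2: 87.3 kHz, 114.7 kHz.
k=3: 137.8 kHz, 165.2 kHz.
Within [39 kHz, 116.9 kHz]: 64.2 kHz, 87.3 kHz, 114.7 kHz.

64.2 kHz, 87.3 kHz, 114.7 kHz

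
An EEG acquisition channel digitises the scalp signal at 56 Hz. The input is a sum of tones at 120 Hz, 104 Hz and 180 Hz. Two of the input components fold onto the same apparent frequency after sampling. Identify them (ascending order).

fs/2 = 28 Hz.
120 Hz mod fs = 8 Hz.
8 Hz ≤ fs/2 = 28 Hz, appears at 8 Hz.
104 Hz mod fs = 48 Hz.
48 Hz > fs/2 = 28 Hz, folds to fs − 48 Hz = 8 Hz.
180 Hz mod fs = 12 Hz.
12 Hz ≤ fs/2 = 28 Hz, appears at 12 Hz.
104 Hz and 120 Hz both map to 8 Hz.

104 Hz, 120 Hz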